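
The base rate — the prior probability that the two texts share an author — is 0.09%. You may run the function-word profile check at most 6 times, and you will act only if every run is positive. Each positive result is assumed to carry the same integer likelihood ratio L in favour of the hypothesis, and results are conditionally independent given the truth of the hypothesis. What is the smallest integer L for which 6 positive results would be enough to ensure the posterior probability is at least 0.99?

7

Prior odds = 0.0009/0.9991 = 9/9991.
Target odds = 0.99/0.01 = 99.
Need L⁶ ≥ 99 ÷ (9/9991) = 109901.
6⁶ = 46656 < 109901 ≤ 117649 = 7⁶, so L = 7.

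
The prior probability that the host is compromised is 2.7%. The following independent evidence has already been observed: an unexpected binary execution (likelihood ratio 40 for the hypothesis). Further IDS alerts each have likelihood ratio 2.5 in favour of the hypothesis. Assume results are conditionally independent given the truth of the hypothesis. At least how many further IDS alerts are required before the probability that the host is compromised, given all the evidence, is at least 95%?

Prior odds = 0.027/0.973 = 27/973.
Bayes factor of the evidence already in hand = 40.
Odds after that evidence = (27/973) × 40 = 1080/973.
Target odds = 0.95/0.05 = 19.
Need 2.5ⁿ ≥ 19 ÷ (1080/973) = 18487/1080.
2.5³ = 15.625 falls short of 18487/1080 but 2.5⁴ = 39.0625 reaches it, so n = 4.

4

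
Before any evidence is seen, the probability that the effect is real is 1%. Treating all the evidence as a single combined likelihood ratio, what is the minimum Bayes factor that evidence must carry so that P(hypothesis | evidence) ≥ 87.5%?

Prior odds = 0.01/0.99 = 1/99.
Target odds = 0.875/0.125 = 7.
Required Bayes factor = 7 ÷ (1/99) = 693.

693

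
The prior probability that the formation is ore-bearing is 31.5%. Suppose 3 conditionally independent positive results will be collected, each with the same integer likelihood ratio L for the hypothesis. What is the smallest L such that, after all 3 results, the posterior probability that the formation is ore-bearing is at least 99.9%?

13

Prior odds = 0.315/0.685 = 63/137.
Target odds = 0.999/0.001 = 999.
Need L³ ≥ 999 ÷ (63/137) = 15207/7.
12³ = 1728 < 15207/7 ≤ 2197 = 13³, so L = 13.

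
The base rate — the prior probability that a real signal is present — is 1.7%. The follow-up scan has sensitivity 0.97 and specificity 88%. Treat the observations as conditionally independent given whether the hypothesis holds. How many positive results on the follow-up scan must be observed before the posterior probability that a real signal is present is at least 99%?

Prior odds = 0.017/0.983 = 17/983.
False-positive rate = 1 − 0.88 = 0.12; likelihood ratio of a positive = 0.97/0.12 = 97/12.
Target odds: 0.99 ÷ 0.01 = 99.
Need (17/983) × (97/12)ⁿ ≥ 99, i.e. (97/12)ⁿ ≥ 97317/17.
(97/12)⁴ = 88529281/20736 falls short of 97317/17 but (97/12)⁵ ≈34510.6 reaches it, so n = 5.

5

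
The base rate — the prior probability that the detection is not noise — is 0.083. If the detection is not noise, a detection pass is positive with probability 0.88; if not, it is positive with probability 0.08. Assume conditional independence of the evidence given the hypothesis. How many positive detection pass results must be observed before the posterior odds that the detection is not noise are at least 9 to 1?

2

Prior odds = 0.083/0.917 = 83/917.
Likelihood ratio of a positive = 0.88/0.08 = 11.
Target odds = 9.
Require 11ⁿ ≥ 9 ÷ (83/917) = 8253/83.
11¹ = 11 falls short of 8253/83 but 11² = 121 reaches it, so n = 2.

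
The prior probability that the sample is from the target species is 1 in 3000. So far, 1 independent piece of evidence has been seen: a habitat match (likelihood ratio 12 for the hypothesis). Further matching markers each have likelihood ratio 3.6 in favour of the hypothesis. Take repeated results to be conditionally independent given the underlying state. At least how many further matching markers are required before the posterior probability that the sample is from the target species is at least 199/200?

9

Prior odds = (1/3000)/(2999/3000) = 1/2999.
Bayes factor of the evidence already in hand = 12.
Odds after that evidence = (1/2999) × 12 = 12/2999.
Target odds = 0.995/0.005 = 199.
Need 3.6ⁿ ≥ 199 ÷ (12/2999) = 596801/12.
3.6⁸ ≈28211.1 falls short of 596801/12 but 3.6⁹ ≈101560 reaches it, so n = 9.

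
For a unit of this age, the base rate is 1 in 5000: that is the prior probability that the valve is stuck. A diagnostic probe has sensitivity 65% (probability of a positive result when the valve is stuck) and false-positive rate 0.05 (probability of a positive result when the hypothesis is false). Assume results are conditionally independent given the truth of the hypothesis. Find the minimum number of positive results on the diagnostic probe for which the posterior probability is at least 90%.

Prior odds = 0.0002/0.9998 = 1/4999.
Likelihood ratio of a positive result = 0.65/0.05 = 13.
Target posterior odds = 0.9/0.1 = 9.
Require 13ⁿ ≥ 9 ÷ (1/4999) = 44991.
13⁴ = 28561 falls short of 44991 but 13⁵ = 371293 reaches it, so n = 5.

5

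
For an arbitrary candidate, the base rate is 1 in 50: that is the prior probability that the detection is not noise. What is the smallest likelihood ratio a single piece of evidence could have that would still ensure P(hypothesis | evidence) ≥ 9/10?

Prior odds = 0.02/0.98 = 1/49.
Target odds = 0.9/0.1 = 9.
Required Bayes factor = 9 ÷ (1/49) = 441.

441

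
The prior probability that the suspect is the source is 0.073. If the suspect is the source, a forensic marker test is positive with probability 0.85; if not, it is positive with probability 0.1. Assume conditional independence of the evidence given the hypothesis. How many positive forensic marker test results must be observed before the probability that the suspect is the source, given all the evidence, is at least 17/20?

2

Prior odds = 0.073/0.927 = 73/927.
Likelihood ratio of a positive = 0.85/0.1 = 8.5.
Target odds: 0.85 ÷ 0.15 = 17/3.
Need (73/927) × 8.5ⁿ ≥ 17/3, i.e. 8.5ⁿ ≥ 5253/73.
8.5¹ = 8.5 falls short of 5253/73 but 8.5² = 72.25 reaches it, so n = 2.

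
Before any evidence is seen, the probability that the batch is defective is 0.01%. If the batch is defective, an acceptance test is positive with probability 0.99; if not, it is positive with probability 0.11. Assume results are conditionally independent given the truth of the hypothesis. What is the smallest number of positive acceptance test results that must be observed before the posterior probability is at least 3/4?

5

Prior odds = 0.0001/0.9999 = 1/9999.
Likelihood ratio of a positive = 0.99/0.11 = 9.
Target odds: 0.75 ÷ 0.25 = 3.
Need (1/9999) × 9ⁿ ≥ 3, i.e. 9ⁿ ≥ 29997.
9⁴ = 6561 falls short of 29997 but 9⁵ = 59049 reaches it, so n = 5.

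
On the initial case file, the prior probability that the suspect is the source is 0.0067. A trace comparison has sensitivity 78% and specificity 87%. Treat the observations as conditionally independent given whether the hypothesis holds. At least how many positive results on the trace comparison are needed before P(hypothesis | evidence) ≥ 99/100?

6

Prior odds = 0.0067/0.9933 = 67/9933.
False-positive rate = 1 − 0.87 = 0.13; likelihood ratio of a positive = 0.78/0.13 = 6.
Target odds: 0.99 ÷ 0.01 = 99.
Need (67/9933) × 6ⁿ ≥ 99, i.e. 6ⁿ ≥ 983367/67.
6⁵ = 7776 falls short of 983367/67 but 6⁶ = 46656 reaches it, so n = 6.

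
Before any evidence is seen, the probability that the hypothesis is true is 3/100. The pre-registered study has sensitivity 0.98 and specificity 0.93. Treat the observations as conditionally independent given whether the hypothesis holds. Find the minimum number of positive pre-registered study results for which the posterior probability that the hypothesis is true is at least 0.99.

Prior odds: 0.03 ÷ 0.97 = 3/97.
False-positive rate = 1 − 0.93 = 0.07; likelihood ratio of a positive = 0.98/0.07 = 14.
Target posterior odds = 0.99/0.01 = 99.
Need (3/97) × 14ⁿ ≥ 99, i.e. 14ⁿ ≥ 3201.
14³ = 2744 falls short of 3201 but 14⁴ = 38416 reaches it, so n = 4.

4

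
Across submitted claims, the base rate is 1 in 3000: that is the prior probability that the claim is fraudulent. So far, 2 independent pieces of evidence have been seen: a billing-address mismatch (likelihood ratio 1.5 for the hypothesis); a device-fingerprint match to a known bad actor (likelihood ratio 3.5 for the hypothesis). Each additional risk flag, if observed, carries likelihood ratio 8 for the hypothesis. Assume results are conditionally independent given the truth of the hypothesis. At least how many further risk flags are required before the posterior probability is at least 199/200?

Prior odds = (1/3000)/(2999/3000) = 1/2999.
Combined Bayes factor of the evidence already in hand = 1.5 × 3.5 = 5.25.
Odds after that evidence = (1/2999) × 5.25 = 21/11996.
Target odds = 0.995/0.005 = 199.
Need 8ⁿ ≥ 199 ÷ (21/11996) = 2387204/21.
8⁵ = 32768 falls short of 2387204/21 but 8⁶ = 262144 reaches it, so n = 6.

6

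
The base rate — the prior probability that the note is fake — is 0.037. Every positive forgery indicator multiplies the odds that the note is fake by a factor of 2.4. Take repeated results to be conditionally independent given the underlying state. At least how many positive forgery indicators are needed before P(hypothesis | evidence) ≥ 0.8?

Prior odds: 0.037 ÷ 0.963 = 37/963.
Likelihood ratio per positive forgery indicator = 2.4.
Target odds: 0.8 ÷ 0.2 = 4.
Need (37/963) × 2.4ⁿ ≥ 4, i.e. 2.4ⁿ ≥ 3852/37.
2.4⁵ = 79.62624 falls short of 3852/37 but 2.4⁶ = 2985984/15625 reaches it, so n = 6.

6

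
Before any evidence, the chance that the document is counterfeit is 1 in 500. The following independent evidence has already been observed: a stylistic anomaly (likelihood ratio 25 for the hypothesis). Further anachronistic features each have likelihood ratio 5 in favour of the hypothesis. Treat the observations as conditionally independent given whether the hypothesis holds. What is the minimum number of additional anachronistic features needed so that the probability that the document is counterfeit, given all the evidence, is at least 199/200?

6

Prior odds = 0.002/0.998 = 1/499.
Bayes factor of the evidence already in hand = 25.
Odds after that evidence = (1/499) × 25 = 25/499.
Target odds = 0.995/0.005 = 199.
Need 5ⁿ ≥ 199 ÷ (25/499) = 3972.04.
5⁵ = 3125 falls short of 3972.04 but 5⁶ = 15625 reaches it, so n = 6.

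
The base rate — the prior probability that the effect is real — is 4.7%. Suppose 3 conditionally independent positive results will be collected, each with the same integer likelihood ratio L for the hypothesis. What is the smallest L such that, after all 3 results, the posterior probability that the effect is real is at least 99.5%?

16

Prior odds = 0.047/0.953 = 47/953.
Target odds = 0.995/0.005 = 199.
Need L³ ≥ 199 ÷ (47/953) = 189647/47.
15³ = 3375 < 189647/47 ≤ 4096 = 16³, so L = 16.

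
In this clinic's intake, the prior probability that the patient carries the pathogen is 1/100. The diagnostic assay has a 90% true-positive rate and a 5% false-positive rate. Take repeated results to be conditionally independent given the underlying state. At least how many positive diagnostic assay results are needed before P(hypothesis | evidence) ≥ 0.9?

Prior odds = 0.01/0.99 = 1/99.
Likelihood ratio of a positive result = 0.9/0.05 = 18.
Target posterior odds = 0.9/0.1 = 9.
Require 18ⁿ ≥ 9 ÷ (1/99) = 891.
18² = 324 falls short of 891 but 18³ = 5832 reaches it, so n = 3.

3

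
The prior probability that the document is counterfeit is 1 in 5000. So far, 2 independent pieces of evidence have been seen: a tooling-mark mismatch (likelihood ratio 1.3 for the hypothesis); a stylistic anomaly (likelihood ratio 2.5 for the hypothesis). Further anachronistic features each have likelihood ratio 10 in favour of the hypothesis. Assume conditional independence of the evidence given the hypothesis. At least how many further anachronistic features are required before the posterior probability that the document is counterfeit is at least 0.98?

Prior odds = 0.0002/0.9998 = 1/4999.
Combined Bayes factor of the evidence already in hand = 1.3 × 2.5 = 3.25.
Odds after that evidence = (1/4999) × 3.25 = 13/19996.
Target odds = 0.98/0.02 = 49.
Need 10ⁿ ≥ 49 ÷ (13/19996) = 979804/13.
10⁴ = 10000 falls short of 979804/13 but 10⁵ = 100000 reaches it, so n = 5.

5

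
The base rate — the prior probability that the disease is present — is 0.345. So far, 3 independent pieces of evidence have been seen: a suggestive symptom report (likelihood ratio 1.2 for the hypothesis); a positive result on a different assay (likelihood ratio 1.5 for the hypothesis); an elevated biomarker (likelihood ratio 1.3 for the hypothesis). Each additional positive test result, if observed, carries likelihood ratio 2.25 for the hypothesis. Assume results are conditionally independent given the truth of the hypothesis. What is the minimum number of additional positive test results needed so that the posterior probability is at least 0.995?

7

Prior odds = 0.345/0.655 = 69/131.
Combined Bayes factor of the evidence already in hand = 1.2 × 1.5 × 1.3 = 2.34.
Odds after that evidence = (69/131) × 2.34 = 8073/6550.
Target odds = 0.995/0.005 = 199.
Need 2.25ⁿ ≥ 199 ÷ (8073/6550) = 1303450/8073.
2.25⁶ = 531441/4096 falls short of 1303450/8073 but 2.25⁷ = 4782969/16384 reaches it, so n = 7.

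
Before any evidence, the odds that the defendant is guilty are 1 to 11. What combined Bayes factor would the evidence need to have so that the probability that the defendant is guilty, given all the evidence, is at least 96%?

264

Prior odds = 1/11.
Target odds = 0.96/0.04 = 24.
Required Bayes factor = 24 ÷ (1/11) = 264.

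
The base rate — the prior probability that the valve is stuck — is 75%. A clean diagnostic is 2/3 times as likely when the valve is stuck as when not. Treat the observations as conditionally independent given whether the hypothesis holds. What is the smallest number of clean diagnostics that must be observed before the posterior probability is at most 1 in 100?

Prior odds: 0.75 ÷ 0.25 = 3.
Likelihood ratio per clean diagnostic = 2/3.
Target posterior odds = 0.01/0.99 = 1/99.
Require (2/3)ⁿ ≤ 1/99 ÷ 3 = 1/297.
(2/3)¹⁴ = 16384/4782969 is still above 1/297 but (2/3)¹⁵ = 32768/14348907 is at or below it, so n = 15.

15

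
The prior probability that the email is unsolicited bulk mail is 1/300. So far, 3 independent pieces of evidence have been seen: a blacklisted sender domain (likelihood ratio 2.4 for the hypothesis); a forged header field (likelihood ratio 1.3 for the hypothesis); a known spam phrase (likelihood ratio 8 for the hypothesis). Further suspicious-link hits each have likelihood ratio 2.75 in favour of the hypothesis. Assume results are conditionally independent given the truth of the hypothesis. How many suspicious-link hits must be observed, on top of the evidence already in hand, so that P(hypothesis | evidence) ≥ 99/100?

Prior odds = (1/300)/(299/300) = 1/299.
Combined Bayes factor of the evidence already in hand = 2.4 × 1.3 × 8 = 24.96.
Odds after that evidence = (1/299) × 24.96 = 48/575.
Target odds = 0.99/0.01 = 99.
Need 2.75ⁿ ≥ 99 ÷ (48/575) = 1185.9375.
2.75⁶ = 1771561/4096 falls short of 1185.9375 but 2.75⁷ = 19487171/16384 reaches it, so n = 7.

7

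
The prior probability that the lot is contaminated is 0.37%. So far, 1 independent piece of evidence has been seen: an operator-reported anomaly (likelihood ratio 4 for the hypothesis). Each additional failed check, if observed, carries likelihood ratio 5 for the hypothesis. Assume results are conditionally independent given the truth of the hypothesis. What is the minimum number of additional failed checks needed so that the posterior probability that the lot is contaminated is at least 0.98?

6

Prior odds = 0.0037/0.9963 = 37/9963.
Bayes factor of the evidence already in hand = 4.
Odds after that evidence = (37/9963) × 4 = 148/9963.
Target odds = 0.98/0.02 = 49.
Need 5ⁿ ≥ 49 ÷ (148/9963) = 488187/148.
5⁵ = 3125 falls short of 488187/148 but 5⁶ = 15625 reaches it, so n = 6.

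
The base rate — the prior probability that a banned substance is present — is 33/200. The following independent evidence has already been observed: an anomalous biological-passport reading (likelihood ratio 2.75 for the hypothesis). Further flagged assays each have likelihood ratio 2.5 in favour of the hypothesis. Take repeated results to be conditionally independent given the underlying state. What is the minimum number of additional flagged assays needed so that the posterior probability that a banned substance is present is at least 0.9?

4

Prior odds = 0.165/0.835 = 33/167.
Bayes factor of the evidence already in hand = 2.75.
Odds after that evidence = (33/167) × 2.75 = 363/668.
Target odds = 0.9/0.1 = 9.
Need 2.5ⁿ ≥ 9 ÷ (363/668) = 2004/121.
2.5³ = 15.625 falls short of 2004/121 but 2.5⁴ = 39.0625 reaches it, so n = 4.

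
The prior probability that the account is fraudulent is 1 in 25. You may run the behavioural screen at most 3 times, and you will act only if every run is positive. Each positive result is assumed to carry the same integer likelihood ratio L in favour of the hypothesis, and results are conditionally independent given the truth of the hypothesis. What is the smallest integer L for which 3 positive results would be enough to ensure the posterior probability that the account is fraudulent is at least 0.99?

Prior odds = 0.04/0.96 = 1/24.
Target odds = 0.99/0.01 = 99.
Need L³ ≥ 99 ÷ (1/24) = 2376.
13³ = 2197 < 2376 ≤ 2744 = 14³, so L = 14.

14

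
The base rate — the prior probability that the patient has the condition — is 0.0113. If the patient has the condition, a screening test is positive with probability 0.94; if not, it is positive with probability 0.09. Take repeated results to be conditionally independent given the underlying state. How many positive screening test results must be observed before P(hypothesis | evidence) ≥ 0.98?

4

Prior odds: 0.0113 ÷ 0.9887 = 113/9887.
Likelihood ratio of a positive = 0.94/0.09 = 94/9.
Target posterior odds = 0.98/0.02 = 49.
Require (94/9)ⁿ ≥ 49 ÷ (113/9887) = 484463/113.
(94/9)³ = 830584/729 falls short of 484463/113 but (94/9)⁴ = 78074896/6561 reaches it, so n = 4.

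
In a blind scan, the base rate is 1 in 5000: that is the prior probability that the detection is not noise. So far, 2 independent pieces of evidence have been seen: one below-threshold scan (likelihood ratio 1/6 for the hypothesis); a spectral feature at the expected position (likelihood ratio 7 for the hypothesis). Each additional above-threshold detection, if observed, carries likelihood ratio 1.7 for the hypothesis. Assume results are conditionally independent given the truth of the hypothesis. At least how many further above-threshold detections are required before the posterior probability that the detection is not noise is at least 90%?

20

Prior odds = 0.0002/0.9998 = 1/4999.
Combined Bayes factor of the evidence already in hand = (1/6) × 7 = 7/6.
Odds after that evidence = (1/4999) × 7/6 = 7/29994.
Target odds = 0.9/0.1 = 9.
Need 1.7ⁿ ≥ 9 ÷ (7/29994) = 269946/7.
1.7¹⁹ ≈23907.2 falls short of 269946/7 but 1.7²⁰ ≈40642.3 reaches it, so n = 20.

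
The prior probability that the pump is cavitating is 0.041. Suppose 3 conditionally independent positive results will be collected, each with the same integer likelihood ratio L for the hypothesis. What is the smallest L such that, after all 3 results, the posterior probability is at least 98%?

Prior odds = 0.041/0.959 = 41/959.
Target odds = 0.98/0.02 = 49.
Need L³ ≥ 49 ÷ (41/959) = 46991/41.
10³ = 1000 < 46991/41 ≤ 1331 = 11³, so L = 11.

11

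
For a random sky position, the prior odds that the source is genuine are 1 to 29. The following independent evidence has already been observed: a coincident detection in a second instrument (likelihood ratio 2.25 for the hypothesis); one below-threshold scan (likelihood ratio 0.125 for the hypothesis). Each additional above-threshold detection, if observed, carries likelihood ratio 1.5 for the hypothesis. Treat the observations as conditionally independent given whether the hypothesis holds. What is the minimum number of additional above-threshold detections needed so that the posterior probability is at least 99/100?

23

Prior odds = 1/29.
Combined Bayes factor of the evidence already in hand = 2.25 × 0.125 = 0.28125.
Odds after that evidence = (1/29) × 0.28125 = 9/928.
Target odds = 0.99/0.01 = 99.
Need 1.5ⁿ ≥ 99 ÷ (9/928) = 10208.
1.5²² ≈7481.83 falls short of 10208 but 1.5²³ ≈11222.7 reaches it, so n = 23.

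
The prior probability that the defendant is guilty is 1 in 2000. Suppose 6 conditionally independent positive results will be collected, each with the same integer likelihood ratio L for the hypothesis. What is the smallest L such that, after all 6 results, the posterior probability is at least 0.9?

Prior odds = 0.0005/0.9995 = 1/1999.
Target odds = 0.9/0.1 = 9.
Need L⁶ ≥ 9 ÷ (1/1999) = 17991.
5⁶ = 15625 < 17991 ≤ 46656 = 6⁶, so L = 6.

6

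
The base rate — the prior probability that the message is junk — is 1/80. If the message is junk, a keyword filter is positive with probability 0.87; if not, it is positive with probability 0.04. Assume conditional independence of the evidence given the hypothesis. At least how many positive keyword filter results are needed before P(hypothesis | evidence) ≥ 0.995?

4

Prior odds: 0.0125 ÷ 0.9875 = 1/79.
Likelihood ratio of a positive = 0.87/0.04 = 21.75.
Target posterior odds = 0.995/0.005 = 199.
Need (1/79) × 21.75ⁿ ≥ 199, i.e. 21.75ⁿ ≥ 15721.
21.75³ = 658503/64 falls short of 15721 but 21.75⁴ = 57289761/256 reaches it, so n = 4.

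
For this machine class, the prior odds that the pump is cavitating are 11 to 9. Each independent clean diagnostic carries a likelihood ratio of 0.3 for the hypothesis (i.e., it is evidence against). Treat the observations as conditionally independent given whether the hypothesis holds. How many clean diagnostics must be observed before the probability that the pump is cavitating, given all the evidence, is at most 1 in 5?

2

Prior odds = 11/9.
Likelihood ratio per clean diagnostic = 0.3.
Target posterior odds = 0.2/0.8 = 0.25.
Require 0.3ⁿ ≤ 0.25 ÷ (11/9) = 9/44.
0.3¹ = 0.3 is still above 9/44 but 0.3² = 0.09 is at or below it, so n = 2.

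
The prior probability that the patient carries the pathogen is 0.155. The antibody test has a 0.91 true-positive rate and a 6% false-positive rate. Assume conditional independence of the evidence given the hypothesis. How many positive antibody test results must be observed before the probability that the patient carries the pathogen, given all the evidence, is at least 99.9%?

4

Prior odds = 0.155/0.845 = 31/169.
Likelihood ratio of a positive result = 0.91/0.06 = 91/6.
Target odds: 0.999 ÷ 0.001 = 999.
Require (91/6)ⁿ ≥ 999 ÷ (31/169) = 168831/31.
(91/6)³ = 753571/216 falls short of 168831/31 but (91/6)⁴ = 68574961/1296 reaches it, so n = 4.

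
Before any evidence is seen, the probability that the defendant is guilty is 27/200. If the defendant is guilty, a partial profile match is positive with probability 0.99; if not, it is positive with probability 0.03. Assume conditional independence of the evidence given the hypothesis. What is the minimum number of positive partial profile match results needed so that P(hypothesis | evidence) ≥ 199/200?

Prior odds: 0.135 ÷ 0.865 = 27/173.
Likelihood ratio of a positive = 0.99/0.03 = 33.
Target odds: 0.995 ÷ 0.005 = 199.
Require 33ⁿ ≥ 199 ÷ (27/173) = 34427/27.
33² = 1089 falls short of 34427/27 but 33³ = 35937 reaches it, so n = 3.

3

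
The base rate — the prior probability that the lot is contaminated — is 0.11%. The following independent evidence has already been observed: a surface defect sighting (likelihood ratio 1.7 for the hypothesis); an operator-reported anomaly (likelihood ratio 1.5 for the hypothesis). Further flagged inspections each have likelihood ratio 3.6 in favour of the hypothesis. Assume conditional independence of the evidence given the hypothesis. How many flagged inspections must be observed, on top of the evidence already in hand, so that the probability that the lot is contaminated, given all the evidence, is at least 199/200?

9

Prior odds = 0.0011/0.9989 = 11/9989.
Combined Bayes factor of the evidence already in hand = 1.7 × 1.5 = 2.55.
Odds after that evidence = (11/9989) × 2.55 = 561/199780.
Target odds = 0.995/0.005 = 199.
Need 3.6ⁿ ≥ 199 ÷ (561/199780) = 39756220/561.
3.6⁸ ≈28211.1 falls short of 39756220/561 but 3.6⁹ ≈101560 reaches it, so n = 9.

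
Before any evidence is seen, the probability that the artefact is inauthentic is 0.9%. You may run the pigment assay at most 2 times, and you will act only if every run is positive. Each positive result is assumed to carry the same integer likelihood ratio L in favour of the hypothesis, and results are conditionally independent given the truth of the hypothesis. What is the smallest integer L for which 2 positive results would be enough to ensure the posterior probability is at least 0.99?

Prior odds = 0.009/0.991 = 9/991.
Target odds = 0.99/0.01 = 99.
Need L² ≥ 99 ÷ (9/991) = 10901.
104² = 10816 < 10901 ≤ 11025 = 105², so L = 105.

105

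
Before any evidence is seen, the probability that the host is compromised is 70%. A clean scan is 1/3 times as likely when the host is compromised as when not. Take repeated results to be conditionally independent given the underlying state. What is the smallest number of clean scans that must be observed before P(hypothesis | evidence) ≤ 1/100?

5

Prior odds = 0.7/0.3 = 7/3.
Likelihood ratio per clean scan = 1/3.
Target posterior odds = 0.01/0.99 = 1/99.
Need (7/3) × (1/3)ⁿ ≤ 1/99, i.e. (1/3)ⁿ ≤ 1/231.
(1/3)⁴ = 1/81 is still above 1/231 but (1/3)⁵ = 1/243 is at or below it, so n = 5.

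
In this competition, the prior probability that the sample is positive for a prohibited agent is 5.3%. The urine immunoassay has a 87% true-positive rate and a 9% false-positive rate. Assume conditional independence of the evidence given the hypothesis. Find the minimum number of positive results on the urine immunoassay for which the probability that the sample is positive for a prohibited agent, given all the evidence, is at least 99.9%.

Prior odds: 0.053 ÷ 0.947 = 53/947.
Likelihood ratio of a positive result = 0.87/0.09 = 29/3.
Target posterior odds = 0.999/0.001 = 999.
Need (53/947) × (29/3)ⁿ ≥ 999, i.e. (29/3)ⁿ ≥ 946053/53.
(29/3)⁴ = 707281/81 falls short of 946053/53 but (29/3)⁵ = 20511149/243 reaches it, so n = 5.

5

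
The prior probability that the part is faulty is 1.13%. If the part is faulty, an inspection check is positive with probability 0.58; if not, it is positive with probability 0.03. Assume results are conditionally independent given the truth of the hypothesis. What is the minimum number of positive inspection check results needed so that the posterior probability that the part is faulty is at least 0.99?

4

Prior odds: 0.0113 ÷ 0.9887 = 113/9887.
Likelihood ratio of a positive = 0.58/0.03 = 58/3.
Target odds: 0.99 ÷ 0.01 = 99.
Need (113/9887) × (58/3)ⁿ ≥ 99, i.e. (58/3)ⁿ ≥ 978813/113.
(58/3)³ = 195112/27 falls short of 978813/113 but (58/3)⁴ = 11316496/81 reaches it, so n = 4.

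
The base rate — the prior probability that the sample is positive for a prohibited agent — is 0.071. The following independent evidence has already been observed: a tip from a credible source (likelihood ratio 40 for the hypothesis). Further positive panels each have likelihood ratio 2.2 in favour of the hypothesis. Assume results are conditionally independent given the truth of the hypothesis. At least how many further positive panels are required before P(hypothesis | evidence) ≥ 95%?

Prior odds = 0.071/0.929 = 71/929.
Bayes factor of the evidence already in hand = 40.
Odds after that evidence = (71/929) × 40 = 2840/929.
Target odds = 0.95/0.05 = 19.
Need 2.2ⁿ ≥ 19 ÷ (2840/929) = 17651/2840.
2.2² = 4.84 falls short of 17651/2840 but 2.2³ = 10.648 reaches it, so n = 3.

3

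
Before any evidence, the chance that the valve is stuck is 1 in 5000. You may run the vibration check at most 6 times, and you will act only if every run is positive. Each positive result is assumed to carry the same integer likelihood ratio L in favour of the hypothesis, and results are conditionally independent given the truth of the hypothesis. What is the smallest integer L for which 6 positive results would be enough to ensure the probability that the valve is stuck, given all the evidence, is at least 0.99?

Prior odds = 0.0002/0.9998 = 1/4999.
Target odds = 0.99/0.01 = 99.
Need L⁶ ≥ 99 ÷ (1/4999) = 494901.
8⁶ = 262144 < 494901 ≤ 531441 = 9⁶, so L = 9.

9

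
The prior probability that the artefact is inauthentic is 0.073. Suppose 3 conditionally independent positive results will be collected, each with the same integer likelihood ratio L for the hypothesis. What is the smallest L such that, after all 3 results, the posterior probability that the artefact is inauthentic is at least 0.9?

5

Prior odds = 0.073/0.927 = 73/927.
Target odds = 0.9/0.1 = 9.
Need L³ ≥ 9 ÷ (73/927) = 8343/73.
4³ = 64 < 8343/73 ≤ 125 = 5³, so L = 5.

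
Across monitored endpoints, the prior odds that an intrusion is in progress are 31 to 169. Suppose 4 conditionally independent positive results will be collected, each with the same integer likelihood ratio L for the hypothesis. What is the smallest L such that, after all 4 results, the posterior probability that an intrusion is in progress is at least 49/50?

Prior odds = 31/169.
Target odds = 0.98/0.02 = 49.
Need L⁴ ≥ 49 ÷ (31/169) = 8281/31.
4⁴ = 256 < 8281/31 ≤ 625 = 5⁴, so L = 5.

5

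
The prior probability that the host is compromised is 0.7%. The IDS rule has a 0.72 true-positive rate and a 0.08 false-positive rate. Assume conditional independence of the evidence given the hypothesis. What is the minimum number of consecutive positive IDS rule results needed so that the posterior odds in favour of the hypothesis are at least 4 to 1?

3

Prior odds = 0.007/0.993 = 7/993.
Likelihood ratio of a positive result = 0.72/0.08 = 9.
Target odds = 4.
Need (7/993) × 9ⁿ ≥ 4, i.e. 9ⁿ ≥ 3972/7.
9² = 81 falls short of 3972/7 but 9³ = 729 reaches it, so n = 3.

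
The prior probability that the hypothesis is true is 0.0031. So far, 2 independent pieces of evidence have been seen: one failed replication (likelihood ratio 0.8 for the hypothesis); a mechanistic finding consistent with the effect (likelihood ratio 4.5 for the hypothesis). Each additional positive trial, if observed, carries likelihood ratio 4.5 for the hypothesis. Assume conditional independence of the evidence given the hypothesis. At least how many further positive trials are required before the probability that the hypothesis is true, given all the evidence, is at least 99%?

7

Prior odds = 0.0031/0.9969 = 31/9969.
Combined Bayes factor of the evidence already in hand = 0.8 × 4.5 = 3.6.
Odds after that evidence = (31/9969) × 3.6 = 186/16615.
Target odds = 0.99/0.01 = 99.
Need 4.5ⁿ ≥ 99 ÷ (186/16615) = 548295/62.
4.5⁶ = 8303.765625 falls short of 548295/62 but 4.5⁷ = 4782969/128 reaches it, so n = 7.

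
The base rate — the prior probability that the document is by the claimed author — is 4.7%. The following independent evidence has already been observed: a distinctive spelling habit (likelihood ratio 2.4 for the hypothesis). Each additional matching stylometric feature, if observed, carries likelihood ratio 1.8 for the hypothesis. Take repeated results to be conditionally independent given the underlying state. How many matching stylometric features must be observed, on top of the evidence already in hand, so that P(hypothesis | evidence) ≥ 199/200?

Prior odds = 0.047/0.953 = 47/953.
Bayes factor of the evidence already in hand = 2.4.
Odds after that evidence = (47/953) × 2.4 = 564/4765.
Target odds = 0.995/0.005 = 199.
Need 1.8ⁿ ≥ 199 ÷ (564/4765) = 948235/564.
1.8¹² ≈1156.83 falls short of 948235/564 but 1.8¹³ ≈2082.3 reaches it, so n = 13.

13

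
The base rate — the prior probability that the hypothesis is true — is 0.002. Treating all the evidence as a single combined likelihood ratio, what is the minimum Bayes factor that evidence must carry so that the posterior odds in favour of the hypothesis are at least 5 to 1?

2495

Prior odds = 0.002/0.998 = 1/499.
Target odds = 5.
Required Bayes factor = 5 ÷ (1/499) = 2495.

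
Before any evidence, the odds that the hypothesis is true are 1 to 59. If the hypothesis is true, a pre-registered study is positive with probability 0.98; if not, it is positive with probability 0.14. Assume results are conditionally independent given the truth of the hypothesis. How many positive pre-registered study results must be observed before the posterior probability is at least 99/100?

5

Prior odds = 1/59.
Likelihood ratio of a positive = 0.98/0.14 = 7.
Target odds: 0.99 ÷ 0.01 = 99.
Need (1/59) × 7ⁿ ≥ 99, i.e. 7ⁿ ≥ 5841.
7⁴ = 2401 falls short of 5841 but 7⁵ = 16807 reaches it, so n = 5.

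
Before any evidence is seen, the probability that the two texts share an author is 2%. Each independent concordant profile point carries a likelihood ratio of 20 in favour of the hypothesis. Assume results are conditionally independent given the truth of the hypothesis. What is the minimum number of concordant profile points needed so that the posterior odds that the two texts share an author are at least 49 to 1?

Prior odds: 0.02 ÷ 0.98 = 1/49.
Likelihood ratio per concordant profile point = 20.
Target odds = 49.
Require 20ⁿ ≥ 49 ÷ (1/49) = 2401.
20² = 400 falls short of 2401 but 20³ = 8000 reaches it, so n = 3.

3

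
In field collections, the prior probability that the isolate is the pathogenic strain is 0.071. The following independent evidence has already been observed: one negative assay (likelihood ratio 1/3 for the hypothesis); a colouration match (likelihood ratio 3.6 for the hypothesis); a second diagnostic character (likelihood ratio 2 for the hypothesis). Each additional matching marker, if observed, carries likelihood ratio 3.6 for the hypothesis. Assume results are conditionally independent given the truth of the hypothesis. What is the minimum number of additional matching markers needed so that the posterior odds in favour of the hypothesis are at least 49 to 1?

5

Prior odds = 0.071/0.929 = 71/929.
Combined Bayes factor of the evidence already in hand = (1/3) × 3.6 × 2 = 2.4.
Odds after that evidence = (71/929) × 2.4 = 852/4645.
Target odds = 49.
Need 3.6ⁿ ≥ 49 ÷ (852/4645) = 227605/852.
3.6⁴ = 167.9616 falls short of 227605/852 but 3.6⁵ = 604.66176 reaches it, so n = 5.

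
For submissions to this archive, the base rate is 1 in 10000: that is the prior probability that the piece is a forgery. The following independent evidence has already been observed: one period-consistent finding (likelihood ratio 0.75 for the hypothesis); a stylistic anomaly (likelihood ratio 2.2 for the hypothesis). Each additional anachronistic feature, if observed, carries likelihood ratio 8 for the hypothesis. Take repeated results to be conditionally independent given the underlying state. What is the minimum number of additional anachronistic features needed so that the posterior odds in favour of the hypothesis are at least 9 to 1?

Prior odds = 0.0001/0.9999 = 1/9999.
Combined Bayes factor of the evidence already in hand = 0.75 × 2.2 = 1.65.
Odds after that evidence = (1/9999) × 1.65 = 1/6060.
Target odds = 9.
Need 8ⁿ ≥ 9 ÷ (1/6060) = 54540.
8⁵ = 32768 falls short of 54540 but 8⁶ = 262144 reaches it, so n = 6.

6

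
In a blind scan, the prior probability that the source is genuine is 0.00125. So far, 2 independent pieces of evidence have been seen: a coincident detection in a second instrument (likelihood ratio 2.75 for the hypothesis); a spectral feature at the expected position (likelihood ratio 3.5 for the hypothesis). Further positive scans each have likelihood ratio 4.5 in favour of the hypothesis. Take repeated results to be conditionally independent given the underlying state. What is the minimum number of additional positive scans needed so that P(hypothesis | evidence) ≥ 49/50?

6

Prior odds = 0.00125/0.99875 = 1/799.
Combined Bayes factor of the evidence already in hand = 2.75 × 3.5 = 9.625.
Odds after that evidence = (1/799) × 9.625 = 77/6392.
Target odds = 0.98/0.02 = 49.
Need 4.5ⁿ ≥ 49 ÷ (77/6392) = 44744/11.
4.5⁵ = 1845.28125 falls short of 44744/11 but 4.5⁶ = 8303.765625 reaches it, so n = 6.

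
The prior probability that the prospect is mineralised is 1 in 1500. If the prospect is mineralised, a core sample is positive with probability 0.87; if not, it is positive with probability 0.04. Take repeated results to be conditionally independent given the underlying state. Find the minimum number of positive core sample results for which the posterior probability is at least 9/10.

Prior odds: (1/1500) ÷ (1499/1500) = 1/1499.
Likelihood ratio of a positive = 0.87/0.04 = 21.75.
Target odds: 0.9 ÷ 0.1 = 9.
Require 21.75ⁿ ≥ 9 ÷ (1/1499) = 13491.
21.75³ = 658503/64 falls short of 13491 but 21.75⁴ = 57289761/256 reaches it, so n = 4.

4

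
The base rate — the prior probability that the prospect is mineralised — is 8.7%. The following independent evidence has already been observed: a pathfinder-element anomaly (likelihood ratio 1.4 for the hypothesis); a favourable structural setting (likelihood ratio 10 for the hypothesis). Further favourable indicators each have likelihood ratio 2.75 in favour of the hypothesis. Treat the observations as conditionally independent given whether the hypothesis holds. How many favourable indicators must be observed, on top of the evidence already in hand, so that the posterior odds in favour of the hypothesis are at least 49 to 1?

Prior odds = 0.087/0.913 = 87/913.
Combined Bayes factor of the evidence already in hand = 1.4 × 10 = 14.
Odds after that evidence = (87/913) × 14 = 1218/913.
Target odds = 49.
Need 2.75ⁿ ≥ 49 ÷ (1218/913) = 6391/174.
2.75³ = 20.796875 falls short of 6391/174 but 2.75⁴ = 57.19140625 reaches it, so n = 4.

4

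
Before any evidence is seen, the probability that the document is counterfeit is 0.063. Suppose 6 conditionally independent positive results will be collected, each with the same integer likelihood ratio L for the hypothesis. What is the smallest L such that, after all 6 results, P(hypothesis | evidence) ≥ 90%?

Prior odds = 0.063/0.937 = 63/937.
Target odds = 0.9/0.1 = 9.
Need L⁶ ≥ 9 ÷ (63/937) = 937/7.
2⁶ = 64 < 937/7 ≤ 729 = 3⁶, so L = 3.

3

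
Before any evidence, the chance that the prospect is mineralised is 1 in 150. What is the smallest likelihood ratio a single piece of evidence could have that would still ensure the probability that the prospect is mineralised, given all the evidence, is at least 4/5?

596

Prior odds = (1/150)/(149/150) = 1/149.
Target odds = 0.8/0.2 = 4.
Required Bayes factor = 4 ÷ (1/149) = 596.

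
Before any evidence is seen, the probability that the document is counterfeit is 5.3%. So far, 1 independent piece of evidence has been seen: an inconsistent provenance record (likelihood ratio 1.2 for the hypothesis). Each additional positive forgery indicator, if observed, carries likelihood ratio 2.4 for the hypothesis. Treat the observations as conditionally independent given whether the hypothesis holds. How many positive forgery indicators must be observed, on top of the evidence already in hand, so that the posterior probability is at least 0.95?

Prior odds = 0.053/0.947 = 53/947.
Bayes factor of the evidence already in hand = 1.2.
Odds after that evidence = (53/947) × 1.2 = 318/4735.
Target odds = 0.95/0.05 = 19.
Need 2.4ⁿ ≥ 19 ÷ (318/4735) = 89965/318.
2.4⁶ = 2985984/15625 falls short of 89965/318 but 2.4⁷ = 35831808/78125 reaches it, so n = 7.

7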